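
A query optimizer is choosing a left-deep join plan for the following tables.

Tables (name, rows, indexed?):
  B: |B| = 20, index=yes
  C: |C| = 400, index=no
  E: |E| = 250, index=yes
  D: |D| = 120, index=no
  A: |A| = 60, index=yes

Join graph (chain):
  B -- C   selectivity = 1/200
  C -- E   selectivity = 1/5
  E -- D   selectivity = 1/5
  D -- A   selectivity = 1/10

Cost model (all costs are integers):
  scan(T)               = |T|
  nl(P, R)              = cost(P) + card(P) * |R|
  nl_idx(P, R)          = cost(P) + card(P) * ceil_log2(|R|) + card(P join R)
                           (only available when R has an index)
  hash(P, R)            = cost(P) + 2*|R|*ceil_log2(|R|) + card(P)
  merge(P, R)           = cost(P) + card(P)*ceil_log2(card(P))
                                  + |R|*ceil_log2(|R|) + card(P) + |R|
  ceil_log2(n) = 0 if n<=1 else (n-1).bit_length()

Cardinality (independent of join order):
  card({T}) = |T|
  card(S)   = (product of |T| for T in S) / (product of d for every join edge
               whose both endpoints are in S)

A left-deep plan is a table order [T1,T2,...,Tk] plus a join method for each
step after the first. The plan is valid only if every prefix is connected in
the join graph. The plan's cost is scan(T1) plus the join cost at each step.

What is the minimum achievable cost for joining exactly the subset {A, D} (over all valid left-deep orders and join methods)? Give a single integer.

960

Selinger DP over subsets of {A,D}:
  {D}: scan cost=120, card=120
  {A}: scan cost=60, card=60
  {AD}: card=720; try (A,hash)→960, (D,merge)→1440, (A,merge)→1500, (A,nl_idx)→1560, (D,hash)→1800, (D,nl)→7260 …(+1); best=960 via (A,hash)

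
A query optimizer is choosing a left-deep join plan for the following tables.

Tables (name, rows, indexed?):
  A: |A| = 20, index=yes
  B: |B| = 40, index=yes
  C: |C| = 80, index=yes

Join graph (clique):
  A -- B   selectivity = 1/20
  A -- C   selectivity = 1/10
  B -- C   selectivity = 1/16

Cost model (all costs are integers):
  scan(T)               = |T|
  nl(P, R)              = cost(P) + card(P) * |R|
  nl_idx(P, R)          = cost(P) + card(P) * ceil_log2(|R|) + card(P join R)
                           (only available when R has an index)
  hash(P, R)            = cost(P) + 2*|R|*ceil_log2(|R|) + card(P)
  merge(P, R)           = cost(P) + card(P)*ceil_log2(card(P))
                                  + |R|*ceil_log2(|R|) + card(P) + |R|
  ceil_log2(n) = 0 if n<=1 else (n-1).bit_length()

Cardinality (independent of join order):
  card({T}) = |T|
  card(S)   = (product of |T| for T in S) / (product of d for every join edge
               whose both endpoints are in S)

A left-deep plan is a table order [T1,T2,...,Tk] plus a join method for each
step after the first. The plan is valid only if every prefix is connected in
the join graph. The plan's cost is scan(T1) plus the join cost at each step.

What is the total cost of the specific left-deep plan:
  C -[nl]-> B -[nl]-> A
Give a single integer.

7280

step 1: scan C: cost=80, card=80
step 2: join B via nl
    card(P join B) = 80*40/(16) = 200
    cost = 80 + 80*40 = 3280
step 3: join A via nl
    card(P join A) = 200*20/(20*10) = 20
    cost = 3280 + 200*20 = 7280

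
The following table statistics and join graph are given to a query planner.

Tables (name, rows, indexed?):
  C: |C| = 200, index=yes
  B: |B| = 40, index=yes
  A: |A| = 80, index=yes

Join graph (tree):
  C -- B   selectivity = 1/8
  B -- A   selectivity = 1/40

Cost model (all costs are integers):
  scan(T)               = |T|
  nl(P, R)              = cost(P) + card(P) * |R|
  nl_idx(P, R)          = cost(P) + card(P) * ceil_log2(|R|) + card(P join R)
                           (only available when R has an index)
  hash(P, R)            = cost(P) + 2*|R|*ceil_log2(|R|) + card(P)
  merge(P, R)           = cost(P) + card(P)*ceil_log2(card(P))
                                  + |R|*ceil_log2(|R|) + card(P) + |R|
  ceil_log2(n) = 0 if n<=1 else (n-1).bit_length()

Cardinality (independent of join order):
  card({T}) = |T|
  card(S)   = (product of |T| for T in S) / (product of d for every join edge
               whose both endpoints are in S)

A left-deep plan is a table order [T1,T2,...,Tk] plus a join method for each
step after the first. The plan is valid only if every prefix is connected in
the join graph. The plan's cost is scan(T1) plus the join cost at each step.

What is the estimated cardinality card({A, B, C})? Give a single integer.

2000

Tables in S: A(80), B(40), C(200)
Edges inside S: C-B(d=8), B-A(d=40)
numerator = 80 * 40 * 200 = 640000
denominator = 8 * 40 = 320
card(S) = 640000 / 320 = 2000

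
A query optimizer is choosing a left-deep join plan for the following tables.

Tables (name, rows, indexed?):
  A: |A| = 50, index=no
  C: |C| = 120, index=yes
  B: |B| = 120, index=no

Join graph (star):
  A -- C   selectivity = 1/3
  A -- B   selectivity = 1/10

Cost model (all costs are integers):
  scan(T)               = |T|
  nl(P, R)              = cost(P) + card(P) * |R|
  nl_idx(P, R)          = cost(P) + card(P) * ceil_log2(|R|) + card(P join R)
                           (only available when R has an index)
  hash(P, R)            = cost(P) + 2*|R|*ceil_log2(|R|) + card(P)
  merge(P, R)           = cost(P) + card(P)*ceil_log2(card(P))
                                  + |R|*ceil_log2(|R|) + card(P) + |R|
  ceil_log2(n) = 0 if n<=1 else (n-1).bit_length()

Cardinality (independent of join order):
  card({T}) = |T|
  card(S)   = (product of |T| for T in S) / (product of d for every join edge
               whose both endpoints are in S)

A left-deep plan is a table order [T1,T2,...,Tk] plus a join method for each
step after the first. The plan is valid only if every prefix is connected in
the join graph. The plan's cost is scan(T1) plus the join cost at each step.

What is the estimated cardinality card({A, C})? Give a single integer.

2000

Tables in S: A(50), C(120)
Edges inside S: A-C(d=3)
numerator = 50 * 120 = 6000
denominator = 3 = 3
card(S) = 6000 / 3 = 2000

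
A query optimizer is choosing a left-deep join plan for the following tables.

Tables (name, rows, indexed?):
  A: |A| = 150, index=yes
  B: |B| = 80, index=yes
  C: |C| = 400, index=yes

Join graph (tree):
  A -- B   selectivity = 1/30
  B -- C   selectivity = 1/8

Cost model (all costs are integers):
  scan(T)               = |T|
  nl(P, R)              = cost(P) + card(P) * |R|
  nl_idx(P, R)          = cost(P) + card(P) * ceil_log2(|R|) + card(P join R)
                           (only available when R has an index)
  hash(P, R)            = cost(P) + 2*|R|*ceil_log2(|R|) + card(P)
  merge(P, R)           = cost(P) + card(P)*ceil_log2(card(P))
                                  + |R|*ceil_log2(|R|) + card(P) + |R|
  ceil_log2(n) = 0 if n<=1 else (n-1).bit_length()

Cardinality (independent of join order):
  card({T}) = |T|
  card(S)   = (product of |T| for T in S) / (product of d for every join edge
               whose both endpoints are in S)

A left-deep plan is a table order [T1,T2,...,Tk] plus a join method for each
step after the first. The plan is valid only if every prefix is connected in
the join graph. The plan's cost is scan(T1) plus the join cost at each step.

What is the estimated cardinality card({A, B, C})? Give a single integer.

Tables in S: A(150), B(80), C(400)
Edges inside S: A-B(d=30), B-C(d=8)
numerator = 150 * 80 * 400 = 4800000
denominator = 30 * 8 = 240
card(S) = 4800000 / 240 = 20000

20000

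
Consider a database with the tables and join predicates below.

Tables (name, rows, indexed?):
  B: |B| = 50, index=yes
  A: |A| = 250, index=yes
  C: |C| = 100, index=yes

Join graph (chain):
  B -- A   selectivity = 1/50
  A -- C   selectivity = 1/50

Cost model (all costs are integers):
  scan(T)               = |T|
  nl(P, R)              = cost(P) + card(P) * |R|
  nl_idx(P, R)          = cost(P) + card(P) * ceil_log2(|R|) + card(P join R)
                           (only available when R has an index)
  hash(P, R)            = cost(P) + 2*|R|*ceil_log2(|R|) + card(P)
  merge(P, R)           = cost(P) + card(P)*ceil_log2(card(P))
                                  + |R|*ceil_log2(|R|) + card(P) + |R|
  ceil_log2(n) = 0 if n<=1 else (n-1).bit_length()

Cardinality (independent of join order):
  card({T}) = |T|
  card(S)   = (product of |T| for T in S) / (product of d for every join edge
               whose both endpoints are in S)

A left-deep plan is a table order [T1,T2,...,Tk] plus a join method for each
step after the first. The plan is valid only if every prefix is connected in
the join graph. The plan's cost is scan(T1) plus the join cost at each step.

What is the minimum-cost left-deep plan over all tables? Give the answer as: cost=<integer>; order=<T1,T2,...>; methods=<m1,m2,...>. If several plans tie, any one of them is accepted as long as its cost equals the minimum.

Selinger DP (subsets sized 1..n):
  {B}: scan cost=50, card=50
  {A}: scan cost=250, card=250
  {C}: scan cost=100, card=100
  {AB}: card=250; try (A,nl_idx)→700, (B,hash)→1100, (B,nl_idx)→2000, (A,merge)→2650, (B,merge)→2850, (A,hash)→4100 …(+2); best=700 via (A,nl_idx)
  {AC}: card=500; try (A,nl_idx)→1400, (C,hash)→1900, (C,nl_idx)→2500, (A,merge)→3150, (C,merge)→3300, (A,hash)→4200 …(+2); best=1400 via (A,nl_idx)
  {ABC}: card=500; try (C,hash)→2350, (B,hash)→2500, (C,nl_idx)→2950, (C,merge)→3750, (B,nl_idx)→4900, (B,merge)→6750 …(+2); best=2350 via (C,hash)

cost=2350; order=B,A,C; methods=nl_idx,hash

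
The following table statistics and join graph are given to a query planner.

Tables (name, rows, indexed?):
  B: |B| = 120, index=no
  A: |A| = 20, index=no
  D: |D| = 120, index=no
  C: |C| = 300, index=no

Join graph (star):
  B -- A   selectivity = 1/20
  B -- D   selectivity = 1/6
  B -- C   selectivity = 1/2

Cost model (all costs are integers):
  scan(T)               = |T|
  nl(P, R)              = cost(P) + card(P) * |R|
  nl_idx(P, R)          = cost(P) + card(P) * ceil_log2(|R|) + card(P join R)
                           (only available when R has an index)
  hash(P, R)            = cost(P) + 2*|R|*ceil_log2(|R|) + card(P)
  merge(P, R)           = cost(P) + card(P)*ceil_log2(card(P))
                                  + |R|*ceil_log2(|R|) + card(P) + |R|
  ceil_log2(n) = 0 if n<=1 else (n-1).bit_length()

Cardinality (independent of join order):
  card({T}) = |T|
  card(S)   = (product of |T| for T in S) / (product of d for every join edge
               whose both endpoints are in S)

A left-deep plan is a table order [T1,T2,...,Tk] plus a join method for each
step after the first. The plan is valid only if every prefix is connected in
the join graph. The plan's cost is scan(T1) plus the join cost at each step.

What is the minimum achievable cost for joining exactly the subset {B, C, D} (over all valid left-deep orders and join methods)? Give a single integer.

Selinger DP over subsets of {B,C,D}:
  {B}: scan cost=120, card=120
  {D}: scan cost=120, card=120
  {C}: scan cost=300, card=300
  {BD}: card=2400; try (D,hash)→1920, (B,hash)→1920, (D,merge)→2040, (B,merge)→2040, (D,nl)→14520, (B,nl)→14520; best=1920 via (D,hash)
  {BC}: card=18000; try (B,hash)→2280, (C,merge)→4080, (B,merge)→4260, (C,hash)→5640, (C,nl)→36120, (B,nl)→36300; best=2280 via (B,hash)
  {BCD}: card=360000; try (C,hash)→9720, (D,hash)→21960, (C,merge)→36120, (D,merge)→291240, (C,nl)→721920, (D,nl)→2162280; best=9720 via (C,hash)

9720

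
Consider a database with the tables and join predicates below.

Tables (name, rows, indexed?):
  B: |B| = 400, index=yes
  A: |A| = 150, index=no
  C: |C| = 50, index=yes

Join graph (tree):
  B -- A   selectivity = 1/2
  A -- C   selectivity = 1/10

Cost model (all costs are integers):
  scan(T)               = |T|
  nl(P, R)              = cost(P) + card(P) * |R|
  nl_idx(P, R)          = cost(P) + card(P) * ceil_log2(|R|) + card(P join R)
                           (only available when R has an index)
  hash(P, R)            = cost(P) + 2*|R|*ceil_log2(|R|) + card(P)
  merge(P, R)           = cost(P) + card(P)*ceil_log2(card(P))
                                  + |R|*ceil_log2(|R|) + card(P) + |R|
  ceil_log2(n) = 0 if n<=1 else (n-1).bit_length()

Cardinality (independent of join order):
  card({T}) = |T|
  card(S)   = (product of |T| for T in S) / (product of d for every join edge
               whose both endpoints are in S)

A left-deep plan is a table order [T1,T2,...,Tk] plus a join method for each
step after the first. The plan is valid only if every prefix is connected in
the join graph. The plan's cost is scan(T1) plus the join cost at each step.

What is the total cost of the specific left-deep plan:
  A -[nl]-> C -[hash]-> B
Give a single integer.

15600

step 1: scan A: cost=150, card=150
step 2: join C via nl
    card(P join C) = 150*50/(10) = 750
    cost = 150 + 150*50 = 7650
step 3: join B via hash
    card(P join B) = 750*400/(2) = 150000
    cost = 7650 + 2*400*9 + 750 = 15600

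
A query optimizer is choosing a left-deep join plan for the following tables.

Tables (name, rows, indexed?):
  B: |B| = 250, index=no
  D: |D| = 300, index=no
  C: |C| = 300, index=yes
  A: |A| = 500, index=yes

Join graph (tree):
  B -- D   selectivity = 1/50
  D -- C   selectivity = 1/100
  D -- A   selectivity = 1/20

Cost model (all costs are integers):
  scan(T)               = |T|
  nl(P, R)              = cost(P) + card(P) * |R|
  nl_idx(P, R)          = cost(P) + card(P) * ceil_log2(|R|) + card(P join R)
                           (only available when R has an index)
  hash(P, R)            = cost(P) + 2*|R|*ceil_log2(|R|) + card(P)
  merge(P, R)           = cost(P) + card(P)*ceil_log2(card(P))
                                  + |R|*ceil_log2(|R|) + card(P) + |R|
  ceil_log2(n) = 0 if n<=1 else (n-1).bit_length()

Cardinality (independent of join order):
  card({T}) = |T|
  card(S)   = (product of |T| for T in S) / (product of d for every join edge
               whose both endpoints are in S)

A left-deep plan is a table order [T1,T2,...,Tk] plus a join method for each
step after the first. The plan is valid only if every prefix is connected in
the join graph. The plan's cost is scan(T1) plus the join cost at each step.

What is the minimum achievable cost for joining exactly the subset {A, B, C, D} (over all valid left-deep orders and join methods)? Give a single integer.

Selinger DP over subsets of {A,B,C,D}:
  {B}: scan cost=250, card=250
  {D}: scan cost=300, card=300
  {C}: scan cost=300, card=300
  {A}: scan cost=500, card=500
  {BD}: card=1500; try (B,hash)→4600, (D,merge)→5500, (B,merge)→5550, (D,hash)→5900, (D,nl)→75250, (B,nl)→75300; best=4600 via (B,hash)
  {CD}: card=900; try (C,nl_idx)→3900, (D,hash)→6000, (C,hash)→6000, (D,merge)→6300, (C,merge)→6300, (D,nl)→90300 …(+1); best=3900 via (C,nl_idx)
  {AD}: card=7500; try (D,hash)→6400, (A,merge)→8300, (D,merge)→8500, (A,hash)→9600, (A,nl_idx)→10500, (A,nl)→150300 …(+1); best=6400 via (D,hash)
  {BCD}: card=4500; try (B,hash)→8800, (C,hash)→11500, (B,merge)→16050, (C,nl_idx)→22600, (C,merge)→25600, (B,nl)→228900 …(+1); best=8800 via (B,hash)
  {ABD}: card=37500; try (A,hash)→15100, (B,hash)→17900, (A,merge)→27600, (A,nl_idx)→55600, (B,merge)→113650, (A,nl)→754600 …(+1); best=15100 via (A,hash)
  {ACD}: card=22500; try (A,hash)→13800, (A,merge)→18800, (C,hash)→19300, (A,nl_idx)→34500, (C,nl_idx)→96400, (C,merge)→114400 …(+2); best=13800 via (A,hash)
  {ABCD}: card=112500; try (A,hash)→22300, (B,hash)→40300, (C,hash)→58000, (A,merge)→76800, (A,nl_idx)→161800, (B,merge)→376050 …(+5); best=22300 via (A,hash)

22300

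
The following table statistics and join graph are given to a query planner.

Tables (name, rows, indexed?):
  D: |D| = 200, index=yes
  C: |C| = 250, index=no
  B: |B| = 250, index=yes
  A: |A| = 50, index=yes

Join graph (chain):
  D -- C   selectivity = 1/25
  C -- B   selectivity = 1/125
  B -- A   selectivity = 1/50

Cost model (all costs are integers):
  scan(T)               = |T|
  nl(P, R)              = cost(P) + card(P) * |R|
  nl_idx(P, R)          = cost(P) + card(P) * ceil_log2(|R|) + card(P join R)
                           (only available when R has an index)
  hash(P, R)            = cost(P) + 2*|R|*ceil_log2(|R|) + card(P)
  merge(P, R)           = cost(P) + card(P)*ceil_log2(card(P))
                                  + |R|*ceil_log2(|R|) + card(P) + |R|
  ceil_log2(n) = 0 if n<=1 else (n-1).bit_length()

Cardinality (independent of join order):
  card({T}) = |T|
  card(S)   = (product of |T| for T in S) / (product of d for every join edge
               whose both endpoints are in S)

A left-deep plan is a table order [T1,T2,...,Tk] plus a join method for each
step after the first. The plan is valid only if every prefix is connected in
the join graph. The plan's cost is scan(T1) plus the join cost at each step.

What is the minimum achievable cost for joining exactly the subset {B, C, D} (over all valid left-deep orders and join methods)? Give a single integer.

Selinger DP over subsets of {B,C,D}:
  {D}: scan cost=200, card=200
  {C}: scan cost=250, card=250
  {B}: scan cost=250, card=250
  {CD}: card=2000; try (D,hash)→3700, (D,nl_idx)→4250, (C,merge)→4250, (D,merge)→4300, (C,hash)→4400, (C,nl)→50200 …(+1); best=3700 via (D,hash)
  {BC}: card=500; try (B,nl_idx)→2750, (C,hash)→4500, (B,hash)→4500, (C,merge)→4750, (B,merge)→4750, (C,nl)→62750 …(+1); best=2750 via (B,nl_idx)
  {BCD}: card=4000; try (D,hash)→6450, (D,merge)→9550, (B,hash)→9700, (D,nl_idx)→10750, (B,nl_idx)→23700, (B,merge)→29950 …(+2); best=6450 via (D,hash)

6450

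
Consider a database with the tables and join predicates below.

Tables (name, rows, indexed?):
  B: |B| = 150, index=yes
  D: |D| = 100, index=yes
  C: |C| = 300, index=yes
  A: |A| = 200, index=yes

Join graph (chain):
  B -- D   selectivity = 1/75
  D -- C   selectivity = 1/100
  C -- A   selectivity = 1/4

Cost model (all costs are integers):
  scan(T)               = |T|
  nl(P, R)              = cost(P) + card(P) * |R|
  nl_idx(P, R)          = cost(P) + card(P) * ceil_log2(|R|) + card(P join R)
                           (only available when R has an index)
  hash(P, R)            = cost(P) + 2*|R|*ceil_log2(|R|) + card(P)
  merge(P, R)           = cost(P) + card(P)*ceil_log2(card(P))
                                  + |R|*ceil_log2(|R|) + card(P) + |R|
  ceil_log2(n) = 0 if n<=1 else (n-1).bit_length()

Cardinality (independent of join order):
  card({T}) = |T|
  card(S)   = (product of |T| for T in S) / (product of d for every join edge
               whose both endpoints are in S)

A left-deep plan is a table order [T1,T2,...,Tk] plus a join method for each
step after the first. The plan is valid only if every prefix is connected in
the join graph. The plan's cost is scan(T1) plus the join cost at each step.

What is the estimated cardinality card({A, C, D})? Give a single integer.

Tables in S: A(200), C(300), D(100)
Edges inside S: D-C(d=100), C-A(d=4)
numerator = 200 * 300 * 100 = 6000000
denominator = 100 * 4 = 400
card(S) = 6000000 / 400 = 15000

15000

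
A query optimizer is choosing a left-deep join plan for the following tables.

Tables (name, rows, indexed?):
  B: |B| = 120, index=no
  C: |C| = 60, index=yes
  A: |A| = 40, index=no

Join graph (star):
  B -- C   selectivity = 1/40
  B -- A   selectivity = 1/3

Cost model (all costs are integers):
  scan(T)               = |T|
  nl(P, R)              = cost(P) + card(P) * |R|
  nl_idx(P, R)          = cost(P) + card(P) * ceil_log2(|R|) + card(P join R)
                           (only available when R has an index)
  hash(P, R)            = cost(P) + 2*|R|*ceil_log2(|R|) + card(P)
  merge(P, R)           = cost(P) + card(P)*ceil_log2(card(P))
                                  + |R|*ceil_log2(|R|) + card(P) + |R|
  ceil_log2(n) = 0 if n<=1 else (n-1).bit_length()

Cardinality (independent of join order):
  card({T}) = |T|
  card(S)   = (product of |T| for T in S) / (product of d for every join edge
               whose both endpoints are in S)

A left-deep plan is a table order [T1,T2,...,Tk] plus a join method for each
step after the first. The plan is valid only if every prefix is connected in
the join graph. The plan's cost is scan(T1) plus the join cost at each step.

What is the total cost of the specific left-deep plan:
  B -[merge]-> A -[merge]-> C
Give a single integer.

step 1: scan B: cost=120, card=120
step 2: join A via merge
    card(P join A) = 120*40/(3) = 1600
    cost = 120 + 120*7 + 40*6 + 120 + 40 = 1360
step 3: join C via merge
    card(P join C) = 1600*60/(40) = 2400
    cost = 1360 + 1600*11 + 60*6 + 1600 + 60 = 20980

20980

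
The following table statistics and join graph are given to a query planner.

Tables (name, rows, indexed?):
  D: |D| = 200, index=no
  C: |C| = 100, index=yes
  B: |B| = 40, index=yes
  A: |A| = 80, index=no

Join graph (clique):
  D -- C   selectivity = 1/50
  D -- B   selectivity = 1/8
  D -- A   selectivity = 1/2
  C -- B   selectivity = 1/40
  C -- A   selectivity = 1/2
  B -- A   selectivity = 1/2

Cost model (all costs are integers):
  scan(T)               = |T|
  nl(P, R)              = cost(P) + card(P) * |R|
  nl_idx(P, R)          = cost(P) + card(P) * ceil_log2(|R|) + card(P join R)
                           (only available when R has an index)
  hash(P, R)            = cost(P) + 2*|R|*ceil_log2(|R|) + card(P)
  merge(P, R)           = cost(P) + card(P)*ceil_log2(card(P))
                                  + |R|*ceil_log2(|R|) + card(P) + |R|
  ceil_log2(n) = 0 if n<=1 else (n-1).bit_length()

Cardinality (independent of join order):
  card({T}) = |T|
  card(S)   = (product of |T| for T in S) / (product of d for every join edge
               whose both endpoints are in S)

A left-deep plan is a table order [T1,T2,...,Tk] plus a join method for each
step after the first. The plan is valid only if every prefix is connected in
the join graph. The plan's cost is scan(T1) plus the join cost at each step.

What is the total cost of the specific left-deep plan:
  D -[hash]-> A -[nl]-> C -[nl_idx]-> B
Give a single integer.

step 1: scan D: cost=200, card=200
step 2: join A via hash
    card(P join A) = 200*80/(2) = 8000
    cost = 200 + 2*80*7 + 200 = 1520
step 3: join C via nl
    card(P join C) = 8000*100/(50*2) = 8000
    cost = 1520 + 8000*100 = 801520
step 4: join B via nl_idx
    card(P join B) = 8000*40/(8*40*2) = 500
    cost = 801520 + 8000*6 + 500 = 850020

850020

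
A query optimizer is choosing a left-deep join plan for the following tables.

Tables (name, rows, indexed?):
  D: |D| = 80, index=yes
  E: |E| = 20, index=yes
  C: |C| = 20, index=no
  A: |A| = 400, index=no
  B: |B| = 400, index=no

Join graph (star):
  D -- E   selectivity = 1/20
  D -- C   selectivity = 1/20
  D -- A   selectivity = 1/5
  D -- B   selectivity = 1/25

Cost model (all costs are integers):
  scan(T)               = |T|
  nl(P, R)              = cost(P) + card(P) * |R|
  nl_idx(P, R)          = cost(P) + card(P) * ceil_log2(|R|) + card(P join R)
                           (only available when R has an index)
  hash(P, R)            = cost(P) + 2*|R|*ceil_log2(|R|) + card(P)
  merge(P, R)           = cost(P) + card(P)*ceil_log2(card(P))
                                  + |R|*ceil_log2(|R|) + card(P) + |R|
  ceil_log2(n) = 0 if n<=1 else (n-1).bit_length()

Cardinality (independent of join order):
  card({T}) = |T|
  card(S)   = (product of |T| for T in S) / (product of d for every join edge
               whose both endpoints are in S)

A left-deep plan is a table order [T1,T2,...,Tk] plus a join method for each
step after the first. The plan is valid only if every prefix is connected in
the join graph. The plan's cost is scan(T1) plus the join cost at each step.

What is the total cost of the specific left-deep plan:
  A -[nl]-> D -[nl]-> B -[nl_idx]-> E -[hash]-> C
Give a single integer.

3309400

step 1: scan A: cost=400, card=400
step 2: join D via nl
    card(P join D) = 400*80/(5) = 6400
    cost = 400 + 400*80 = 32400
step 3: join B via nl
    card(P join B) = 6400*400/(25) = 102400
    cost = 32400 + 6400*400 = 2592400
step 4: join E via nl_idx
    card(P join E) = 102400*20/(20) = 102400
    cost = 2592400 + 102400*5 + 102400 = 3206800
step 5: join C via hash
    card(P join C) = 102400*20/(20) = 102400
    cost = 3206800 + 2*20*5 + 102400 = 3309400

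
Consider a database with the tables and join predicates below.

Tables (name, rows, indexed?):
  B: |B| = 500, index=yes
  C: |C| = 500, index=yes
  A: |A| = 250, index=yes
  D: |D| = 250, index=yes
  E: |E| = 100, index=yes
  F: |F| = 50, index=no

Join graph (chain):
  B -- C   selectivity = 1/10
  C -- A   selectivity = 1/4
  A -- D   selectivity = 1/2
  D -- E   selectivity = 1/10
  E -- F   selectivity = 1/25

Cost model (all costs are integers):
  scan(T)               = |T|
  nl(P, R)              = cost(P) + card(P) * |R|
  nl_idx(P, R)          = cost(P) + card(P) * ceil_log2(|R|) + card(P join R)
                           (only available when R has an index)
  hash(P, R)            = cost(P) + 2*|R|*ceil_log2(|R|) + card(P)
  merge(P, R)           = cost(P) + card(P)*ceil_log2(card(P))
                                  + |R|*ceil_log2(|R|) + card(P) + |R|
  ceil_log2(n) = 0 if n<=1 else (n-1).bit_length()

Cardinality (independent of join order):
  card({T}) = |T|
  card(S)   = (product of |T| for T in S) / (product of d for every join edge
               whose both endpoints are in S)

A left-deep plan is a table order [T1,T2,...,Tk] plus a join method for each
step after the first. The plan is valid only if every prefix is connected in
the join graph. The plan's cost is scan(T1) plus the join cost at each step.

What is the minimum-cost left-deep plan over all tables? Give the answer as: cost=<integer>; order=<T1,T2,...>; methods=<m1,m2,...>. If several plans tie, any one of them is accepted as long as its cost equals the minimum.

cost=78781650; order=F,E,D,A,C,B; methods=nl_idx,merge,hash,hash,hash

Selinger DP (subsets sized 1..n):
  {B}: scan cost=500, card=500
  {C}: scan cost=500, card=500
  {A}: scan cost=250, card=250
  {D}: scan cost=250, card=250
  {E}: scan cost=100, card=100
  {F}: scan cost=50, card=50
  {BC}: card=25000; try (C,hash)→10000, (B,hash)→10000, (C,merge)→10500, (B,merge)→10500, (C,nl_idx)→30000, (B,nl_idx)→30000 …(+2); best=10000 via (C,hash)
  {AC}: card=31250; try (A,hash)→5000, (C,merge)→7500, (A,merge)→7750, (C,hash)→9500, (C,nl_idx)→33750, (A,nl_idx)→35750 …(+2); best=5000 via (A,hash)
  {AD}: card=31250; try (D,hash)→4500, (A,hash)→4500, (D,merge)→4750, (A,merge)→4750, (D,nl_idx)→33500, (A,nl_idx)→33500 …(+2); best=4500 via (D,hash)
  {DE}: card=2500; try (E,hash)→1900, (D,merge)→3150, (E,merge)→3300, (D,nl_idx)→3400, (D,hash)→4200, (E,nl_idx)→4500 …(+2); best=1900 via (E,hash)
  {EF}: card=200; try (E,nl_idx)→600, (F,hash)→800, (E,merge)→1200, (F,merge)→1250, (E,hash)→1500, (E,nl)→5050 …(+1); best=600 via (E,nl_idx)
  {ABC}: card=1562500; try (A,hash)→39000, (B,hash)→45250, (A,merge)→412250, (B,merge)→510000, (A,nl_idx)→1772500, (B,nl_idx)→1848750 …(+2); best=39000 via (A,hash)
  {ACD}: card=3906250; try (D,hash)→40250, (C,hash)→44750, (D,merge)→507250, (C,merge)→509500, (D,nl_idx)→4161250, (C,nl_idx)→4192000 …(+2); best=40250 via (D,hash)
  {ADE}: card=312500; try (A,hash)→8400, (A,merge)→36650, (E,hash)→37150, (A,nl_idx)→334400, (E,merge)→505300, (E,nl_idx)→535750 …(+2); best=8400 via (A,hash)
  {DEF}: card=5000; try (D,merge)→4650, (D,hash)→4800, (F,hash)→5000, (D,nl_idx)→7200, (F,merge)→34750, (D,nl)→50600 …(+1); best=4650 via (D,merge)
  {ABCD}: card=195312500; try (D,hash)→1605500, (B,hash)→3955500, (D,merge)→34416250, (B,merge)→89889000, (D,nl_idx)→207851500, (B,nl_idx)→230509000 …(+2); best=1605500 via (D,hash)
  {ACDE}: card=39062500; try (C,hash)→329900, (E,hash)→3947900, (C,merge)→6263400, (C,nl_idx)→41883400, (E,nl_idx)→66446500, (E,merge)→89884800 …(+2); best=329900 via (C,hash)
  {ADEF}: card=625000; try (A,hash)→13650, (A,merge)→76900, (F,hash)→321500, (A,nl_idx)→669650, (A,nl)→1254650, (F,merge)→6258750 …(+1); best=13650 via (A,hash)
  {ABCDE}: card=1953125000; try (B,hash)→39401400, (E,hash)→196919400, (B,merge)→1055022400, (B,nl_idx)→2305017400, (E,nl_idx)→3321918000, (E,merge)→5665668800 …(+2); best=39401400 via (B,hash)
  {ACDEF}: card=78125000; try (C,hash)→647650, (C,merge)→13143650, (F,hash)→39393000, (C,nl_idx)→83763650, (C,nl)→312513650, (F,merge)→1055017750 …(+1); best=647650 via (C,hash)
  {ABCDEF}: card=3906250000; try (B,hash)→78781650, (F,hash)→1992527000, (B,merge)→2188152650, (B,nl_idx)→4610022650, (B,nl)→39063147650, (F,merge)→62539401750 …(+1); best=78781650 via (B,hash)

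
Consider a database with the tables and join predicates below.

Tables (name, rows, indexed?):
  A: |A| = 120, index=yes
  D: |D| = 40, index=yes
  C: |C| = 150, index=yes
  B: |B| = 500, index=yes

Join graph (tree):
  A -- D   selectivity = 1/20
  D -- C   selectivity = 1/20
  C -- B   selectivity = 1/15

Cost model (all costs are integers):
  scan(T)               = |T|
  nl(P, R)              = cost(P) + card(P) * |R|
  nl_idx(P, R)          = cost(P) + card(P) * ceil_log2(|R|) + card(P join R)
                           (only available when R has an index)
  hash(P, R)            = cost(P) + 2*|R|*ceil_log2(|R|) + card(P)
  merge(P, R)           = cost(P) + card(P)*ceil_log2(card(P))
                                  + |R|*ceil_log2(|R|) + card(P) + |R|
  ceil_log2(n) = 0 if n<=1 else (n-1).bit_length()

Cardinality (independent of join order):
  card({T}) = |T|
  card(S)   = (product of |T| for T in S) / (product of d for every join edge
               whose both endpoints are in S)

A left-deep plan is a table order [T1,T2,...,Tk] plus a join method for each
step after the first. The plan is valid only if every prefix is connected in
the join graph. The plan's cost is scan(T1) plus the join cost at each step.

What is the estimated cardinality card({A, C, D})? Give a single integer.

1800

Tables in S: A(120), C(150), D(40)
Edges inside S: A-D(d=20), D-C(d=20)
numerator = 120 * 150 * 40 = 720000
denominator = 20 * 20 = 400
card(S) = 720000 / 400 = 1800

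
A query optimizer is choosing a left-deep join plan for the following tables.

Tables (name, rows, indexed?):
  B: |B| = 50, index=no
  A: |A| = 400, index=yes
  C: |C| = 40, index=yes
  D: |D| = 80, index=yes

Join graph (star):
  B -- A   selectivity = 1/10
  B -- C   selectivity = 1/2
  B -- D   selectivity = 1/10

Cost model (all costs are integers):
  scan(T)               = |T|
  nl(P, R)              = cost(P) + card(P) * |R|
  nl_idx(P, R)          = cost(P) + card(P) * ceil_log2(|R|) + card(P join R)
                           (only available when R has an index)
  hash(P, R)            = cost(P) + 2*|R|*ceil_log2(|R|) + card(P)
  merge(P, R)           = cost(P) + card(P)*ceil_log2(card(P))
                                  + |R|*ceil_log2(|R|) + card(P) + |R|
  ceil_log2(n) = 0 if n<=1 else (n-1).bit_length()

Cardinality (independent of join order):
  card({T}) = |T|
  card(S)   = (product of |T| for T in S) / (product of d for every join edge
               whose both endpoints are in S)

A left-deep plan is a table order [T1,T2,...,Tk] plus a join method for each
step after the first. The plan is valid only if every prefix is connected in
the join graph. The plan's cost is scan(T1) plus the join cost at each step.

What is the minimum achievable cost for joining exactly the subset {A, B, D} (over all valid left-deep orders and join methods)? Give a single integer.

Selinger DP over subsets of {A,B,D}:
  {B}: scan cost=50, card=50
  {A}: scan cost=400, card=400
  {D}: scan cost=80, card=80
  {AB}: card=2000; try (B,hash)→1400, (A,nl_idx)→2500, (A,merge)→4400, (B,merge)→4750, (A,hash)→7300, (A,nl)→20050 …(+1); best=1400 via (B,hash)
  {BD}: card=400; try (B,hash)→760, (D,nl_idx)→800, (D,merge)→1040, (B,merge)→1070, (D,hash)→1220, (D,nl)→4050 …(+1); best=760 via (B,hash)
  {ABD}: card=16000; try (D,hash)→4520, (A,hash)→8360, (A,merge)→8760, (A,nl_idx)→20360, (D,merge)→26040, (D,nl_idx)→31400 …(+2); best=4520 via (D,hash)

4520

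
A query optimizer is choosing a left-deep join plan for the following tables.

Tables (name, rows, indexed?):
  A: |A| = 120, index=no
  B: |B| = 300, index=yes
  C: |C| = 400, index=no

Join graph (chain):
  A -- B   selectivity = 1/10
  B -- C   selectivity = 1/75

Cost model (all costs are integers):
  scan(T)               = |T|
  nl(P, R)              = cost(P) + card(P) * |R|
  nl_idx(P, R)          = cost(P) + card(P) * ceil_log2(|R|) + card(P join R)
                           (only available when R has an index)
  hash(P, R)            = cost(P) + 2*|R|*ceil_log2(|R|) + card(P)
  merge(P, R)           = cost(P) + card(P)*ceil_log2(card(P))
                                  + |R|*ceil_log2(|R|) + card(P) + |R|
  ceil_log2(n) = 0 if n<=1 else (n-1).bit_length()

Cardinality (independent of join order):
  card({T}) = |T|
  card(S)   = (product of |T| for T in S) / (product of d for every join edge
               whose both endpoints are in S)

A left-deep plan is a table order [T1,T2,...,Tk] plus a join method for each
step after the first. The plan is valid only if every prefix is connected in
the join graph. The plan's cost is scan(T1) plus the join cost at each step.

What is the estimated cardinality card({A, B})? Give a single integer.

Tables in S: A(120), B(300)
Edges inside S: A-B(d=10)
numerator = 120 * 300 = 36000
denominator = 10 = 10
card(S) = 36000 / 10 = 3600

3600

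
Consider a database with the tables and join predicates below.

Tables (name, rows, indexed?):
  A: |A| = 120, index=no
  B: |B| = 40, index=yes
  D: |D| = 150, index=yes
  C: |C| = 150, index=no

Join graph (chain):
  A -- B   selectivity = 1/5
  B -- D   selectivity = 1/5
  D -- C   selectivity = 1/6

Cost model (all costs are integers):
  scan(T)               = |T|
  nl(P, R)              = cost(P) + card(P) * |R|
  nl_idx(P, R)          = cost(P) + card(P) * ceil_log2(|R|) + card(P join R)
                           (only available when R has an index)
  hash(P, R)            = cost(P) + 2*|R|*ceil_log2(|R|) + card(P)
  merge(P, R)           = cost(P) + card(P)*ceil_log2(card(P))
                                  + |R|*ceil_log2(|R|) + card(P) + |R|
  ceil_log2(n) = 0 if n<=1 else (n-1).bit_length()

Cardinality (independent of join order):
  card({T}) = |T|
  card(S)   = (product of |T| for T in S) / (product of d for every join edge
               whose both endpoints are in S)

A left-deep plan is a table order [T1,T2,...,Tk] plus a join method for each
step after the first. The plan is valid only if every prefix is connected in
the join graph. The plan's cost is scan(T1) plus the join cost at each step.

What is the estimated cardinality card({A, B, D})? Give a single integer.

Tables in S: A(120), B(40), D(150)
Edges inside S: A-B(d=5), B-D(d=5)
numerator = 120 * 40 * 150 = 720000
denominator = 5 * 5 = 25
card(S) = 720000 / 25 = 28800

28800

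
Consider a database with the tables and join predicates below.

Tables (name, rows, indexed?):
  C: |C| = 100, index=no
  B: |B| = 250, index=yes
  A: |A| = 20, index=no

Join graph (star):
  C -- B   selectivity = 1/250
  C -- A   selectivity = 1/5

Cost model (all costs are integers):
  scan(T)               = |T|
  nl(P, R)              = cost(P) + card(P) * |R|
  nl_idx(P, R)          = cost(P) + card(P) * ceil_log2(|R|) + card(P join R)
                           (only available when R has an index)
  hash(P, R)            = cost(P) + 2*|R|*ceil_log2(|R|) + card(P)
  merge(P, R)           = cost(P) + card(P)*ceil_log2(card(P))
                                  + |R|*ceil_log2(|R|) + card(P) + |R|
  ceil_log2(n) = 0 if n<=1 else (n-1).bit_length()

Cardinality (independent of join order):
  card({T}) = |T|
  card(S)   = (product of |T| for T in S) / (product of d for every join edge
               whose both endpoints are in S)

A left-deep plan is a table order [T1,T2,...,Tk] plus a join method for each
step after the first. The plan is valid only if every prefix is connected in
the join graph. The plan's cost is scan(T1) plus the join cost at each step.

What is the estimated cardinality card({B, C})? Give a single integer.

Tables in S: B(250), C(100)
Edges inside S: C-B(d=250)
numerator = 250 * 100 = 25000
denominator = 250 = 250
card(S) = 25000 / 250 = 100

100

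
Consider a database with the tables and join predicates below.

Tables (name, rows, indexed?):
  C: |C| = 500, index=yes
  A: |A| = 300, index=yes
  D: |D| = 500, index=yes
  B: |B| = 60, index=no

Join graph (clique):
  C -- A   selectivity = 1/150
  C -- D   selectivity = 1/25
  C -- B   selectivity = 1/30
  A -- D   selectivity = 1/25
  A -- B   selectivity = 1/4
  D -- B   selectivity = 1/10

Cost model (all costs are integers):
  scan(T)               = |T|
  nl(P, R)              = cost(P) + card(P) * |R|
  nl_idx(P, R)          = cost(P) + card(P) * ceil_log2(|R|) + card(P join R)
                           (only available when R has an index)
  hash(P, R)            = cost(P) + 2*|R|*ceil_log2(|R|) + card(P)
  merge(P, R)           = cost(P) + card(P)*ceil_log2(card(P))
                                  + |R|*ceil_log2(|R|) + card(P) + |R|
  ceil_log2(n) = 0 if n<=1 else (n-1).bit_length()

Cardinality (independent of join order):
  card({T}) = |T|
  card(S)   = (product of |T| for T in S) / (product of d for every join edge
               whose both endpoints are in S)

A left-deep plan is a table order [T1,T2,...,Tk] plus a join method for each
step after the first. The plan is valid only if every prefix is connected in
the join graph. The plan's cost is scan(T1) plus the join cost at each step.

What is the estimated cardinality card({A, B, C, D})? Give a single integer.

40

Tables in S: A(300), B(60), C(500), D(500)
Edges inside S: C-A(d=150), C-D(d=25), C-B(d=30), A-D(d=25), A-B(d=4), D-B(d=10)
numerator = 300 * 60 * 500 * 500 = 4500000000
denominator = 150 * 25 * 30 * 25 * 4 * 10 = 112500000
card(S) = 4500000000 / 112500000 = 40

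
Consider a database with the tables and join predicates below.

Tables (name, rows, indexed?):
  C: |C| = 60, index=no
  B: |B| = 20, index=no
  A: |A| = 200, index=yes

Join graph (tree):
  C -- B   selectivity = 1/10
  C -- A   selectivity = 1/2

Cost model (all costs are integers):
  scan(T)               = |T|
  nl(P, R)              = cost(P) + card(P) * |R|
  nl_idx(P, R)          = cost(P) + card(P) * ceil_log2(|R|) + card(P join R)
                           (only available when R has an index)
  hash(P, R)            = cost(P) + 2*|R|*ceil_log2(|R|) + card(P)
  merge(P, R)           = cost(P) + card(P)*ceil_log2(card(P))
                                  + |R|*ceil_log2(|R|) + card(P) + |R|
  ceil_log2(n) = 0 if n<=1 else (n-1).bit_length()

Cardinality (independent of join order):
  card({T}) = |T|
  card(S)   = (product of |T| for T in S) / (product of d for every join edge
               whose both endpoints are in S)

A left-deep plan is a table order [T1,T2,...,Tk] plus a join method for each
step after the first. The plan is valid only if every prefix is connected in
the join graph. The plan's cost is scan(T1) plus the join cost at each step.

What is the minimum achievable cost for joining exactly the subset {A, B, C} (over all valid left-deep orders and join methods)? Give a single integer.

3080

Selinger DP over subsets of {A,B,C}:
  {C}: scan cost=60, card=60
  {B}: scan cost=20, card=20
  {A}: scan cost=200, card=200
  {BC}: card=120; try (B,hash)→320, (C,merge)→560, (B,merge)→600, (C,hash)→760, (C,nl)→1220, (B,nl)→1260; best=320 via (B,hash)
  {AC}: card=6000; try (C,hash)→1120, (A,merge)→2280, (C,merge)→2420, (A,hash)→3320, (A,nl_idx)→6540, (A,nl)→12060 …(+1); best=1120 via (C,hash)
  {ABC}: card=12000; try (A,merge)→3080, (A,hash)→3640, (B,hash)→7320, (A,nl_idx)→13280, (A,nl)→24320, (B,merge)→85240 …(+1); best=3080 via (A,merge)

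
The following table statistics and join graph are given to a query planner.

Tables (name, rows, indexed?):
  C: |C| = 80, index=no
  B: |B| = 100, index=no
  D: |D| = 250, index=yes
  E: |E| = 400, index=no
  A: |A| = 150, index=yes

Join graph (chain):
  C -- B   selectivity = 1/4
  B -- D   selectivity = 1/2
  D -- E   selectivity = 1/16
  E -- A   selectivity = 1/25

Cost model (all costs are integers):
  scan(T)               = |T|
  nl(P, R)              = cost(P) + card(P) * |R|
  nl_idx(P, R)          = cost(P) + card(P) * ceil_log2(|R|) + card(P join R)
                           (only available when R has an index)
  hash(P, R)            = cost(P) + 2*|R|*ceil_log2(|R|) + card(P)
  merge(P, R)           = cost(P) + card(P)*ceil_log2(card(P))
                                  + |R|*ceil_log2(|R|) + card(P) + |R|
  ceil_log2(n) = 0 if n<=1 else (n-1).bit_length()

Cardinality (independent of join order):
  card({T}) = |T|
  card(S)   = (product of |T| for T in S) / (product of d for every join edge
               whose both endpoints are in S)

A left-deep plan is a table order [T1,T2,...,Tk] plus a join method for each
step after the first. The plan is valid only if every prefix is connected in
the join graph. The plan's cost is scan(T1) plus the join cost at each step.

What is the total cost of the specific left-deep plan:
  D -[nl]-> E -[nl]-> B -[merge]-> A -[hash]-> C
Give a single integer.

8852720

step 1: scan D: cost=250, card=250
step 2: join E via nl
    card(P join E) = 250*400/(16) = 6250
    cost = 250 + 250*400 = 100250
step 3: join B via nl
    card(P join B) = 6250*100/(2) = 312500
    cost = 100250 + 6250*100 = 725250
step 4: join A via merge
    card(P join A) = 312500*150/(25) = 1875000
    cost = 725250 + 312500*19 + 150*8 + 312500 + 150 = 6976600
step 5: join C via hash
    card(P join C) = 1875000*80/(4) = 37500000
    cost = 6976600 + 2*80*7 + 1875000 = 8852720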